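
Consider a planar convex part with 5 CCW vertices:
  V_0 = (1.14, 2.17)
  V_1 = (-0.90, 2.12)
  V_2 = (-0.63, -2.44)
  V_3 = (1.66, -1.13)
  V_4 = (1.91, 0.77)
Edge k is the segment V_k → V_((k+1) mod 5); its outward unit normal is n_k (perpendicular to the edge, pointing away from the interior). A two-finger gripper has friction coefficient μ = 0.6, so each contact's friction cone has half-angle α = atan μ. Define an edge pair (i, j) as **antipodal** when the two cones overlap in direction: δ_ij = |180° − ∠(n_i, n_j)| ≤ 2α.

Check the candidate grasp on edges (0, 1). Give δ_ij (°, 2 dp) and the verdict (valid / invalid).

δ = 88.02°, invalid

α = atan 0.6 = 30.96°;  2α = 61.93°
edge 0: e_0 = (-2.04, -0.05);  n_0 = (-0.0245, +0.9997)
edge 1: e_1 = (+0.27, -4.56);  n_1 = (-0.9983, -0.0591)
∠(n_0, n_1) = 91.98°
δ = |180° − 91.98°| = 88.02°
88.02° > 2α = 61.93°  →  invalid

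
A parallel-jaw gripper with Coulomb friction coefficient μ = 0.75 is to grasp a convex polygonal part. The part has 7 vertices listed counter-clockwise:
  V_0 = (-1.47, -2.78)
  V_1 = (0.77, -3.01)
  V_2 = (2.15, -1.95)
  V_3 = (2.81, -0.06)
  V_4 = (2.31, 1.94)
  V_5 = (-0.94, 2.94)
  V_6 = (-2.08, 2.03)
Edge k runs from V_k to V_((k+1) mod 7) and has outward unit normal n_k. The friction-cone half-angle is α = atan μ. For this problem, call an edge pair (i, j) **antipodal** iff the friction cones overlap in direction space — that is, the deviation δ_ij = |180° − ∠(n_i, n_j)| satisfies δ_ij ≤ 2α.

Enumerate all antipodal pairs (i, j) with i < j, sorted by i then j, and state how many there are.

α = atan 0.75 = 36.87°;  2α = 73.74°
n_0 = (-0.1021, -0.9948)
n_1 = (+0.6092, -0.7931)
n_2 = (+0.9441, -0.3297)
n_3 = (+0.9701, +0.2425)
n_4 = (+0.2941, +0.9558)
n_5 = (-0.6239, +0.7815)
n_6 = (-0.9921, -0.1258)
  (0,1): δ = 136.61°  ·
  (0,2): δ = 103.39°  ·
  (0,3): δ = 70.10°  ✓
  (0,4): δ = 11.24°  ✓
  (0,5): δ = 44.46°  ✓
  (0,6): δ = 103.09°  ·
  (1,2): δ = 146.78°  ·
  (1,3): δ = 113.49°  ·
  (1,4): δ = 54.63°  ✓
  (1,5): δ = 1.07°  ✓
  (1,6): δ = 59.70°  ✓
  (2,3): δ = 146.71°  ·
  (2,4): δ = 87.85°  ·
  (2,5): δ = 32.15°  ✓
  (2,6): δ = 26.48°  ✓
  (3,4): δ = 121.14°  ·
  (3,5): δ = 65.44°  ✓
  (3,6): δ = 6.81°  ✓
  (4,5): δ = 124.30°  ·
  (4,6): δ = 65.67°  ✓
  (5,6): δ = 121.37°  ·
antipodal pairs: 11

count = 11; pairs: (0,3), (0,4), (0,5), (1,4), (1,5), (1,6), (2,5), (2,6), (3,5), (3,6), (4,6)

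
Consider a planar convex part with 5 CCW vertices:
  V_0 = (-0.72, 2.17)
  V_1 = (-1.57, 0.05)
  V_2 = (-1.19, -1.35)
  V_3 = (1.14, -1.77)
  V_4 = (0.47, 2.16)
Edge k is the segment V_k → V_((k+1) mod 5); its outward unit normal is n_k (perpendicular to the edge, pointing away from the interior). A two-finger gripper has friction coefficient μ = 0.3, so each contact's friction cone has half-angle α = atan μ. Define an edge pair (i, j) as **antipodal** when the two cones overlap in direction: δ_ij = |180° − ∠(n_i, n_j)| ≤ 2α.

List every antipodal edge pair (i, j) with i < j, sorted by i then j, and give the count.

α = atan 0.3 = 16.70°;  2α = 33.40°
n_0 = (-0.9282, +0.3721)
n_1 = (-0.9651, -0.2620)
n_2 = (-0.1774, -0.9841)
n_3 = (+0.9858, +0.1681)
n_4 = (+0.0084, +1.0000)
  (0,1): δ = 142.97°  ·
  (0,2): δ = 78.37°  ·
  (0,3): δ = 31.52°  ✓
  (0,4): δ = 111.37°  ·
  (1,2): δ = 115.40°  ·
  (1,3): δ = 5.51°  ✓
  (1,4): δ = 74.33°  ·
  (2,3): δ = 70.11°  ·
  (2,4): δ = 9.74°  ✓
  (3,4): δ = 100.16°  ·
antipodal pairs: 3

count = 3; pairs: (0,3), (1,3), (2,4)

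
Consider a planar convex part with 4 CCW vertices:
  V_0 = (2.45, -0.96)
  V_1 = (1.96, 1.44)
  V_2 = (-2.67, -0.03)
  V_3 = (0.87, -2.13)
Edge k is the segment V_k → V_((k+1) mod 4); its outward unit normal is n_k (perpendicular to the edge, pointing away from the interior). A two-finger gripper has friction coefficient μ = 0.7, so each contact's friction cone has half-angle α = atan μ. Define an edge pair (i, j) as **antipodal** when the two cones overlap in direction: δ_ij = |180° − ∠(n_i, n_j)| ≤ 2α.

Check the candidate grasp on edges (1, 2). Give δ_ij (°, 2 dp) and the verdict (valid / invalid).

δ = 48.29°, valid

α = atan 0.7 = 34.99°;  2α = 69.98°
edge 1: e_1 = (-4.63, -1.47);  n_1 = (-0.3026, +0.9531)
edge 2: e_2 = (+3.54, -2.10);  n_2 = (-0.5102, -0.8601)
∠(n_1, n_2) = 131.71°
δ = |180° − 131.71°| = 48.29°
48.29° ≤ 2α = 69.98°  →  valid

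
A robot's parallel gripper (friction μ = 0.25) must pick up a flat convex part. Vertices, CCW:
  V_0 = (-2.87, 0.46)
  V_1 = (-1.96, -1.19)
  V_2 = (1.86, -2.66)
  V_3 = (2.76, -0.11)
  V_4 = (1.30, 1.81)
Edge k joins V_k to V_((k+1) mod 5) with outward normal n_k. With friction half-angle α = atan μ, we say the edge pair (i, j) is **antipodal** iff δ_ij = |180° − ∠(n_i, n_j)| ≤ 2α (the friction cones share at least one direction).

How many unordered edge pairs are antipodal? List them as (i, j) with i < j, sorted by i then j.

α = atan 0.25 = 14.04°;  2α = 28.07°
n_0 = (-0.8757, -0.4829)
n_1 = (-0.3591, -0.9333)
n_2 = (+0.9430, -0.3328)
n_3 = (+0.7960, +0.6053)
n_4 = (-0.3080, +0.9514)
  (0,1): δ = 139.92°  ·
  (0,2): δ = 48.32°  ·
  (0,3): δ = 8.37°  ✓
  (0,4): δ = 79.06°  ·
  (1,2): δ = 88.39°  ·
  (1,3): δ = 31.70°  ·
  (1,4): δ = 38.99°  ·
  (2,3): δ = 123.31°  ·
  (2,4): δ = 52.62°  ·
  (3,4): δ = 109.31°  ·
antipodal pairs: 1

count = 1; pairs: (0,3)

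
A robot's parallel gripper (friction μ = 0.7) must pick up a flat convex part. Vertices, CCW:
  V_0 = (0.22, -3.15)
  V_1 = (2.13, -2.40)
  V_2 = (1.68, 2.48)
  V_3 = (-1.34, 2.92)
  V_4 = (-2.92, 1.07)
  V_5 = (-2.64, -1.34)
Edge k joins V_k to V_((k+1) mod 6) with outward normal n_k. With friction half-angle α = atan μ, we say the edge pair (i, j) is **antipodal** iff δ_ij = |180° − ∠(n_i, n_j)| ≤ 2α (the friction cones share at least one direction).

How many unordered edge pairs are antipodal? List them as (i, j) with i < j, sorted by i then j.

count = 6; pairs: (0,2), (0,3), (1,3), (1,4), (1,5), (2,5)

α = atan 0.7 = 34.99°;  2α = 69.98°
n_0 = (+0.3655, -0.9308)
n_1 = (+0.9958, +0.0918)
n_2 = (+0.1442, +0.9896)
n_3 = (-0.7604, +0.6494)
n_4 = (-0.9933, -0.1154)
n_5 = (-0.5348, -0.8450)
  (0,1): δ = 106.17°  ·
  (0,2): δ = 29.73°  ✓
  (0,3): δ = 28.06°  ✓
  (0,4): δ = 75.19°  ·
  (0,5): δ = 126.23°  ·
  (1,2): δ = 103.56°  ·
  (1,3): δ = 45.77°  ✓
  (1,4): δ = 1.36°  ✓
  (1,5): δ = 52.40°  ✓
  (2,3): δ = 122.21°  ·
  (2,4): δ = 75.08°  ·
  (2,5): δ = 24.04°  ✓
  (3,4): δ = 132.87°  ·
  (3,5): δ = 81.83°  ·
  (4,5): δ = 128.96°  ·
antipodal pairs: 6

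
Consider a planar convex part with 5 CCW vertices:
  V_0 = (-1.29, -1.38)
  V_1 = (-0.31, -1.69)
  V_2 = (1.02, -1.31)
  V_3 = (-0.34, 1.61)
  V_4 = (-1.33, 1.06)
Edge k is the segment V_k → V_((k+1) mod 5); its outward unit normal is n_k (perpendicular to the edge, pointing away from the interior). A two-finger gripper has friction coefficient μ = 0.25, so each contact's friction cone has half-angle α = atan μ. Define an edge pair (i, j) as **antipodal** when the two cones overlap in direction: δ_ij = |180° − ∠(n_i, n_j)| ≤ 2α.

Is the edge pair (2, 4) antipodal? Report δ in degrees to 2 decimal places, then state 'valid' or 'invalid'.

α = atan 0.25 = 14.04°;  2α = 28.07°
edge 2: e_2 = (-1.36, +2.92);  n_2 = (+0.9065, +0.4222)
edge 4: e_4 = (+0.04, -2.44);  n_4 = (-0.9999, -0.0164)
∠(n_2, n_4) = 155.97°
δ = |180° − 155.97°| = 24.03°
24.03° ≤ 2α = 28.07°  →  valid

δ = 24.03°, valid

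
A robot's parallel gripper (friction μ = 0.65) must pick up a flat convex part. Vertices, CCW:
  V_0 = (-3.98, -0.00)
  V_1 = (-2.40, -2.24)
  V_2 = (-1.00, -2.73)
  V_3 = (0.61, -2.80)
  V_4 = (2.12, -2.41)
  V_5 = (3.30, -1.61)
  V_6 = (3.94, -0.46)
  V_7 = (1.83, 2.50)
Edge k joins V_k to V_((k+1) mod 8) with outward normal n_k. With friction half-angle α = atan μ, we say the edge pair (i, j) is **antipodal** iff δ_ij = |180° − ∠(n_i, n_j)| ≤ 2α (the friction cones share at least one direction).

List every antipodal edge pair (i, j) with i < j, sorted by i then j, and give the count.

α = atan 0.65 = 33.02°;  2α = 66.05°
n_0 = (-0.8172, -0.5764)
n_1 = (-0.3304, -0.9439)
n_2 = (-0.0434, -0.9991)
n_3 = (+0.2501, -0.9682)
n_4 = (+0.5612, -0.8277)
n_5 = (+0.8738, -0.4863)
n_6 = (+0.8143, +0.5805)
n_7 = (-0.3953, +0.9186)
  (0,1): δ = 144.49°  ·
  (0,2): δ = 127.69°  ·
  (0,3): δ = 110.72°  ·
  (0,4): δ = 91.06°  ·
  (0,5): δ = 64.29°  ✓
  (0,6): δ = 0.29°  ✓
  (0,7): δ = 78.08°  ·
  (1,2): δ = 163.20°  ·
  (1,3): δ = 146.23°  ·
  (1,4): δ = 126.57°  ·
  (1,5): δ = 99.81°  ·
  (1,6): δ = 35.23°  ✓
  (1,7): δ = 42.57°  ✓
  (2,3): δ = 163.03°  ·
  (2,4): δ = 143.37°  ·
  (2,5): δ = 116.61°  ·
  (2,6): δ = 52.03°  ✓
  (2,7): δ = 25.77°  ✓
  (3,4): δ = 160.35°  ·
  (3,5): δ = 133.58°  ·
  (3,6): δ = 69.00°  ·
  (3,7): δ = 8.80°  ✓
  (4,5): δ = 153.23°  ·
  (4,6): δ = 88.65°  ·
  (4,7): δ = 10.85°  ✓
  (5,6): δ = 115.42°  ·
  (5,7): δ = 37.62°  ✓
  (6,7): δ = 102.20°  ·
antipodal pairs: 9

count = 9; pairs: (0,5), (0,6), (1,6), (1,7), (2,6), (2,7), (3,7), (4,7), (5,7)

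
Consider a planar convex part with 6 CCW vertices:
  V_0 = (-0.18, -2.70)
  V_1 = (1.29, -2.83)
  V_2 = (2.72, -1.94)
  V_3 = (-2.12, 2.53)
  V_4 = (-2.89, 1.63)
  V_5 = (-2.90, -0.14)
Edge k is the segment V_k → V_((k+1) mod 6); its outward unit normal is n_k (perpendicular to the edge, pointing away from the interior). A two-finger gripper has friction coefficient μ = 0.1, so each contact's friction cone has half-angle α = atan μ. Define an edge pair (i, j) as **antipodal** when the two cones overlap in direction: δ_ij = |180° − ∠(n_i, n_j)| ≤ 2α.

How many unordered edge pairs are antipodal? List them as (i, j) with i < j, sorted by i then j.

α = atan 0.1 = 5.71°;  2α = 11.42°
n_0 = (-0.0881, -0.9961)
n_1 = (+0.5284, -0.8490)
n_2 = (+0.6785, +0.7346)
n_3 = (-0.7599, +0.6501)
n_4 = (-1.0000, +0.0056)
n_5 = (-0.6854, -0.7282)
  (0,1): δ = 143.05°  ·
  (0,2): δ = 37.67°  ·
  (0,3): δ = 54.51°  ·
  (0,4): δ = 94.73°  ·
  (0,5): δ = 141.79°  ·
  (1,2): δ = 74.62°  ·
  (1,3): δ = 17.55°  ·
  (1,4): δ = 57.78°  ·
  (1,5): δ = 104.84°  ·
  (2,3): δ = 87.82°  ·
  (2,4): δ = 47.60°  ·
  (2,5): δ = 0.54°  ✓
  (3,4): δ = 139.77°  ·
  (3,5): δ = 92.72°  ·
  (4,5): δ = 132.94°  ·
antipodal pairs: 1

count = 1; pairs: (2,5)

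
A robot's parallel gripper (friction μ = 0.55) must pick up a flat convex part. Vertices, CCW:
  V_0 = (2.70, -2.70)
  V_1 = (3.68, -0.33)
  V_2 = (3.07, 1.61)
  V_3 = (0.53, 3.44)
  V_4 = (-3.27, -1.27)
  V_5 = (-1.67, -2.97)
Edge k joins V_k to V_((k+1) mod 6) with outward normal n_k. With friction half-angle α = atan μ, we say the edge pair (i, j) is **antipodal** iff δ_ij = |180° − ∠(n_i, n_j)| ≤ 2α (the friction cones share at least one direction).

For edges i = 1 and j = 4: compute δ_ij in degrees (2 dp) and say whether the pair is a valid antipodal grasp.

α = atan 0.55 = 28.81°;  2α = 57.62°
edge 1: e_1 = (-0.61, +1.94);  n_1 = (+0.9540, +0.3000)
edge 4: e_4 = (+1.60, -1.70);  n_4 = (-0.7282, -0.6854)
∠(n_1, n_4) = 154.19°
δ = |180° − 154.19°| = 25.81°
25.81° ≤ 2α = 57.62°  →  valid

δ = 25.81°, valid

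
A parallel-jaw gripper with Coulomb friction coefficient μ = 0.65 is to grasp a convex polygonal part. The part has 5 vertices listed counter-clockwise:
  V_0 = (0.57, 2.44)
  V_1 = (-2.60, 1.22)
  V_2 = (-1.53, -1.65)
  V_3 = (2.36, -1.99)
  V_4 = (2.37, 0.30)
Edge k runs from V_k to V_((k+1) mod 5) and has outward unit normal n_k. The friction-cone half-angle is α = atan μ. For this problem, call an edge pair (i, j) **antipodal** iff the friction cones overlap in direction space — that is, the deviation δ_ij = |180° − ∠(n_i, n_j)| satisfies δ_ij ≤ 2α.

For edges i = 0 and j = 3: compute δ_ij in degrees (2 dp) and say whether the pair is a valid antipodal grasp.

δ = 68.70°, invalid

α = atan 0.65 = 33.02°;  2α = 66.05°
edge 0: e_0 = (-3.17, -1.22);  n_0 = (-0.3592, +0.9333)
edge 3: e_3 = (+0.01, +2.29);  n_3 = (+1.0000, -0.0044)
∠(n_0, n_3) = 111.30°
δ = |180° − 111.30°| = 68.70°
68.70° > 2α = 66.05°  →  invalid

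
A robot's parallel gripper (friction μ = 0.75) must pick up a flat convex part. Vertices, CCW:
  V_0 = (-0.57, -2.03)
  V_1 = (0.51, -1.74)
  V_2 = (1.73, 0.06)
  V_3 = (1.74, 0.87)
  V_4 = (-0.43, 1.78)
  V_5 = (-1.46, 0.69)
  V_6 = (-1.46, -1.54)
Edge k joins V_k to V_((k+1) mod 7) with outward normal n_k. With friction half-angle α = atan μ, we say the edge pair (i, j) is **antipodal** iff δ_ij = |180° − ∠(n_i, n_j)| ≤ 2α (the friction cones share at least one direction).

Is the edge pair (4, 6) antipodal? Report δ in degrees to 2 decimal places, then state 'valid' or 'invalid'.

δ = 75.46°, invalid

α = atan 0.75 = 36.87°;  2α = 73.74°
edge 4: e_4 = (-1.03, -1.09);  n_4 = (-0.7268, +0.6868)
edge 6: e_6 = (+0.89, -0.49);  n_6 = (-0.4823, -0.8760)
∠(n_4, n_6) = 104.54°
δ = |180° − 104.54°| = 75.46°
75.46° > 2α = 73.74°  →  invalid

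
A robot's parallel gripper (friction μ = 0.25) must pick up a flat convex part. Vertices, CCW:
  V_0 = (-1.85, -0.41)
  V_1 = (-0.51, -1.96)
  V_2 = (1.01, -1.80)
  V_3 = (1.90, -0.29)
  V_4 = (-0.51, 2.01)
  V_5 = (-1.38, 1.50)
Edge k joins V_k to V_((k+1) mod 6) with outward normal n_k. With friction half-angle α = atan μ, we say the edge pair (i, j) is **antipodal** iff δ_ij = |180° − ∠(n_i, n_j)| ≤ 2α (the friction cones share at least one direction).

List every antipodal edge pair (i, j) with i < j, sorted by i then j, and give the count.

count = 3; pairs: (0,3), (1,4), (2,5)

α = atan 0.25 = 14.04°;  2α = 28.07°
n_0 = (-0.7565, -0.6540)
n_1 = (+0.1047, -0.9945)
n_2 = (+0.8615, -0.5078)
n_3 = (+0.6904, +0.7234)
n_4 = (-0.5057, +0.8627)
n_5 = (-0.9710, +0.2389)
  (0,1): δ = 124.83°  ·
  (0,2): δ = 71.36°  ·
  (0,3): δ = 5.49°  ✓
  (0,4): δ = 79.54°  ·
  (0,5): δ = 125.33°  ·
  (1,2): δ = 126.52°  ·
  (1,3): δ = 49.67°  ·
  (1,4): δ = 24.37°  ✓
  (1,5): δ = 70.17°  ·
  (2,3): δ = 103.15°  ·
  (2,4): δ = 29.11°  ·
  (2,5): δ = 16.69°  ✓
  (3,4): δ = 105.96°  ·
  (3,5): δ = 60.16°  ·
  (4,5): δ = 134.20°  ·
antipodal pairs: 3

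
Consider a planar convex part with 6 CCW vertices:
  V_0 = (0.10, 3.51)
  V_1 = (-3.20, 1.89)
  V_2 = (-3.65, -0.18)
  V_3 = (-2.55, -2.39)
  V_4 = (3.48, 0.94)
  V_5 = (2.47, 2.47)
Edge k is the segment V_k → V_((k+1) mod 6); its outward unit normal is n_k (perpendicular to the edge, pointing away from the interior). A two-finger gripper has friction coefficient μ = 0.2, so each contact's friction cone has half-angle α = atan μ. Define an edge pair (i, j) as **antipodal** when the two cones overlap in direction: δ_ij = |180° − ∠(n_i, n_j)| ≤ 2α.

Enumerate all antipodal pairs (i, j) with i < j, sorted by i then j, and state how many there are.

count = 2; pairs: (0,3), (2,4)

α = atan 0.2 = 11.31°;  2α = 22.62°
n_0 = (-0.4407, +0.8977)
n_1 = (-0.9772, +0.2124)
n_2 = (-0.8952, -0.4456)
n_3 = (+0.4834, -0.8754)
n_4 = (+0.8346, +0.5509)
n_5 = (+0.4018, +0.9157)
  (0,1): δ = 128.41°  ·
  (0,2): δ = 89.69°  ·
  (0,3): δ = 2.76°  ✓
  (0,4): δ = 97.28°  ·
  (0,5): δ = 130.16°  ·
  (1,2): δ = 141.27°  ·
  (1,3): δ = 48.83°  ·
  (1,4): δ = 45.69°  ·
  (1,5): δ = 78.57°  ·
  (2,3): δ = 87.55°  ·
  (2,4): δ = 6.97°  ✓
  (2,5): δ = 39.85°  ·
  (3,4): δ = 85.48°  ·
  (3,5): δ = 52.60°  ·
  (4,5): δ = 147.12°  ·
antipodal pairs: 2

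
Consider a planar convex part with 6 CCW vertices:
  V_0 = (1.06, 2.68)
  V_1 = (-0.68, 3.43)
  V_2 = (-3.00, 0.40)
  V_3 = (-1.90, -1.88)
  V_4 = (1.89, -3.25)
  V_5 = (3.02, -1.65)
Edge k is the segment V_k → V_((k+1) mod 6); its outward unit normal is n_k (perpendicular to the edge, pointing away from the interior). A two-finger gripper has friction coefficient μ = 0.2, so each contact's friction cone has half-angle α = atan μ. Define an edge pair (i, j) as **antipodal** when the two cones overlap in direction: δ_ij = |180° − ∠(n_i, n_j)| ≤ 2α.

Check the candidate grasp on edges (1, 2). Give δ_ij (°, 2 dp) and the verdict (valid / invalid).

α = atan 0.2 = 11.31°;  2α = 22.62°
edge 1: e_1 = (-2.32, -3.03);  n_1 = (-0.7940, +0.6079)
edge 2: e_2 = (+1.10, -2.28);  n_2 = (-0.9007, -0.4345)
∠(n_1, n_2) = 63.20°
δ = |180° − 63.20°| = 116.80°
116.80° > 2α = 22.62°  →  invalid

δ = 116.80°, invalid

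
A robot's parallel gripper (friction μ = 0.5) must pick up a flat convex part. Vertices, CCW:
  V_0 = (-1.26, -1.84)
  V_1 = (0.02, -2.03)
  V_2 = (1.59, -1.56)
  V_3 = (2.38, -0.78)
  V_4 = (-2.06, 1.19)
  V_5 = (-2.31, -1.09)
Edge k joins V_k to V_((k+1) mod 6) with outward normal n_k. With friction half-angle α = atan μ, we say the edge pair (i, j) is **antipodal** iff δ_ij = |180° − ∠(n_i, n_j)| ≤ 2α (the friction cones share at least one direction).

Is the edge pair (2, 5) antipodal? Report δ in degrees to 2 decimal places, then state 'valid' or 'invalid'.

α = atan 0.5 = 26.57°;  2α = 53.13°
edge 2: e_2 = (+0.79, +0.78);  n_2 = (+0.7026, -0.7116)
edge 5: e_5 = (+1.05, -0.75);  n_5 = (-0.5812, -0.8137)
∠(n_2, n_5) = 80.17°
δ = |180° − 80.17°| = 99.83°
99.83° > 2α = 53.13°  →  invalid

δ = 99.83°, invalid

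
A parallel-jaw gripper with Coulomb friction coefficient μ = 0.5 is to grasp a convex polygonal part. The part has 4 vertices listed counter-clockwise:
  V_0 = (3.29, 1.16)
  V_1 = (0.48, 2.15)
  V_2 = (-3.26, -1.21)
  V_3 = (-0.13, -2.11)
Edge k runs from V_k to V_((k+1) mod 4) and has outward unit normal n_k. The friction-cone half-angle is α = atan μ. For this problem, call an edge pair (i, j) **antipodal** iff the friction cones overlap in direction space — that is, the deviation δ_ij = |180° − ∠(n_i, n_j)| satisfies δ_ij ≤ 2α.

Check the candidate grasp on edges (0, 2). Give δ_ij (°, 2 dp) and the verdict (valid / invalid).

δ = 3.37°, valid

α = atan 0.5 = 26.57°;  2α = 53.13°
edge 0: e_0 = (-2.81, +0.99);  n_0 = (+0.3323, +0.9432)
edge 2: e_2 = (+3.13, -0.90);  n_2 = (-0.2763, -0.9611)
∠(n_0, n_2) = 176.63°
δ = |180° − 176.63°| = 3.37°
3.37° ≤ 2α = 53.13°  →  valid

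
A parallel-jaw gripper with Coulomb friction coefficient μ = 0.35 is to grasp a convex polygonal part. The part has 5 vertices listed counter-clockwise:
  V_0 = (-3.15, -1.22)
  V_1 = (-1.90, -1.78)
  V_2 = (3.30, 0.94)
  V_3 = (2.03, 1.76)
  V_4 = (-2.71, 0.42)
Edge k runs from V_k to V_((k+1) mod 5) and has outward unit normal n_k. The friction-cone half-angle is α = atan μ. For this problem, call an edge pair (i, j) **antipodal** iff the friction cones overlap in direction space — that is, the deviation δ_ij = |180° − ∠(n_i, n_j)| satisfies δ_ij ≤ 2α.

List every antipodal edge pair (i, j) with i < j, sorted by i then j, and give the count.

count = 2; pairs: (0,2), (1,3)

α = atan 0.35 = 19.29°;  2α = 38.58°
n_0 = (-0.4088, -0.9126)
n_1 = (+0.4635, -0.8861)
n_2 = (+0.5424, +0.8401)
n_3 = (-0.2720, +0.9623)
n_4 = (-0.9658, +0.2591)
  (0,1): δ = 128.25°  ·
  (0,2): δ = 8.72°  ✓
  (0,3): δ = 39.92°  ·
  (0,4): δ = 99.11°  ·
  (1,2): δ = 60.46°  ·
  (1,3): δ = 11.83°  ✓
  (1,4): δ = 47.37°  ·
  (2,3): δ = 131.37°  ·
  (2,4): δ = 72.17°  ·
  (3,4): δ = 120.80°  ·
antipodal pairs: 2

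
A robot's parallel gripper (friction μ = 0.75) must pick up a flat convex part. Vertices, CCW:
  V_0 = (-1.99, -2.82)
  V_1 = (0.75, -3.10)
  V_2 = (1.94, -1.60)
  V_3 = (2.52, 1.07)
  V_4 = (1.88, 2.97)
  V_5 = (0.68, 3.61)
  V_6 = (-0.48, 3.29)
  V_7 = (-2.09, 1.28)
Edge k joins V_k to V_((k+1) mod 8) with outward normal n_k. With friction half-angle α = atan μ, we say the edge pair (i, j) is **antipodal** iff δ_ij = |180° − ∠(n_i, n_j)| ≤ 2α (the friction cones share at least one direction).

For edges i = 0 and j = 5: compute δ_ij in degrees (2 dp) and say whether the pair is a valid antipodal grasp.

α = atan 0.75 = 36.87°;  2α = 73.74°
edge 0: e_0 = (+2.74, -0.28);  n_0 = (-0.1017, -0.9948)
edge 5: e_5 = (-1.16, -0.32);  n_5 = (-0.2659, +0.9640)
∠(n_0, n_5) = 158.74°
δ = |180° − 158.74°| = 21.26°
21.26° ≤ 2α = 73.74°  →  valid

δ = 21.26°, valid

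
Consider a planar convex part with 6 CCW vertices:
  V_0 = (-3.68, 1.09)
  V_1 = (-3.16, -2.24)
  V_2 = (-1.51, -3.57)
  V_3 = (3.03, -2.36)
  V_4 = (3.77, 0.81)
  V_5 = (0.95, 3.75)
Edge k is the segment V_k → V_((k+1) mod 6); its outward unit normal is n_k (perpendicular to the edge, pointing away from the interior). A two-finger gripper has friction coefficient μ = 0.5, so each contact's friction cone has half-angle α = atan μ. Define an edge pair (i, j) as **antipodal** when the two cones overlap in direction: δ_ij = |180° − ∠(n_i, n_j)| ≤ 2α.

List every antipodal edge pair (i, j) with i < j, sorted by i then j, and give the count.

α = atan 0.5 = 26.57°;  2α = 53.13°
n_0 = (-0.9880, -0.1543)
n_1 = (-0.6276, -0.7786)
n_2 = (+0.2575, -0.9663)
n_3 = (+0.9738, -0.2273)
n_4 = (+0.7217, +0.6922)
n_5 = (-0.4982, +0.8671)
  (0,1): δ = 137.75°  ·
  (0,2): δ = 83.95°  ·
  (0,3): δ = 22.02°  ✓
  (0,4): δ = 34.93°  ✓
  (0,5): δ = 111.00°  ·
  (1,2): δ = 126.21°  ·
  (1,3): δ = 64.27°  ·
  (1,4): δ = 7.32°  ✓
  (1,5): δ = 68.75°  ·
  (2,3): δ = 118.06°  ·
  (2,4): δ = 61.12°  ·
  (2,5): δ = 14.95°  ✓
  (3,4): δ = 123.05°  ·
  (3,5): δ = 46.98°  ✓
  (4,5): δ = 103.93°  ·
antipodal pairs: 5

count = 5; pairs: (0,3), (0,4), (1,4), (2,5), (3,5)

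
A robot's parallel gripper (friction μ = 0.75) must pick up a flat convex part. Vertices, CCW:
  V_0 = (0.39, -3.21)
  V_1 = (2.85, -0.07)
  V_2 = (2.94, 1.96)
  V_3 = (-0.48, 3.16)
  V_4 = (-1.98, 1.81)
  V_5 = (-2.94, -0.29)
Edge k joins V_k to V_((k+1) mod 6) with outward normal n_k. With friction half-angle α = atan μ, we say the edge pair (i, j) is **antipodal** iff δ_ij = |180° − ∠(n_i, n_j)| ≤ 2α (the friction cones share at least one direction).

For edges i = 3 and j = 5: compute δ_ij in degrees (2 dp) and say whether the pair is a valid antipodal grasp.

α = atan 0.75 = 36.87°;  2α = 73.74°
edge 3: e_3 = (-1.50, -1.35);  n_3 = (-0.6690, +0.7433)
edge 5: e_5 = (+3.33, -2.92);  n_5 = (-0.6593, -0.7519)
∠(n_3, n_5) = 96.77°
δ = |180° − 96.77°| = 83.23°
83.23° > 2α = 73.74°  →  invalid

δ = 83.23°, invalid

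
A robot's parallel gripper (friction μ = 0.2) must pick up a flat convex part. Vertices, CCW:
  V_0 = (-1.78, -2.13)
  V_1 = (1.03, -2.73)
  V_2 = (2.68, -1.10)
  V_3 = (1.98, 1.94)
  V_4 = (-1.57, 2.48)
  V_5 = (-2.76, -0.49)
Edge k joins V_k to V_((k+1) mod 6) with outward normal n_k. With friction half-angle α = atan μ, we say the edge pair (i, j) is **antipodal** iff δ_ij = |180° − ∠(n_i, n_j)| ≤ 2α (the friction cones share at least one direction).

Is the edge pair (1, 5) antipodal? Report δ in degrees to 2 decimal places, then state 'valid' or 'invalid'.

δ = 76.21°, invalid

α = atan 0.2 = 11.31°;  2α = 22.62°
edge 1: e_1 = (+1.65, +1.63);  n_1 = (+0.7028, -0.7114)
edge 5: e_5 = (+0.98, -1.64);  n_5 = (-0.8584, -0.5130)
∠(n_1, n_5) = 103.79°
δ = |180° − 103.79°| = 76.21°
76.21° > 2α = 22.62°  →  invalid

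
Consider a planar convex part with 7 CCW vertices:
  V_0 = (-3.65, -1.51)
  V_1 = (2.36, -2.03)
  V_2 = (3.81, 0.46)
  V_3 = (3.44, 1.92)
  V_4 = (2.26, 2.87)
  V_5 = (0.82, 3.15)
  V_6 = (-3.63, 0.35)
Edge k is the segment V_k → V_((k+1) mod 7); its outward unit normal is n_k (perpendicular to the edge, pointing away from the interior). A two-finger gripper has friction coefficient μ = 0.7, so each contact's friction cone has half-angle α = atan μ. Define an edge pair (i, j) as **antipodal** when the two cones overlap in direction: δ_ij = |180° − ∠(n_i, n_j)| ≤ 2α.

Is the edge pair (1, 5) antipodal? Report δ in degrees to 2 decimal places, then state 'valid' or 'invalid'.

δ = 27.61°, valid

α = atan 0.7 = 34.99°;  2α = 69.98°
edge 1: e_1 = (+1.45, +2.49);  n_1 = (+0.8642, -0.5032)
edge 5: e_5 = (-4.45, -2.80);  n_5 = (-0.5326, +0.8464)
∠(n_1, n_5) = 152.39°
δ = |180° − 152.39°| = 27.61°
27.61° ≤ 2α = 69.98°  →  valid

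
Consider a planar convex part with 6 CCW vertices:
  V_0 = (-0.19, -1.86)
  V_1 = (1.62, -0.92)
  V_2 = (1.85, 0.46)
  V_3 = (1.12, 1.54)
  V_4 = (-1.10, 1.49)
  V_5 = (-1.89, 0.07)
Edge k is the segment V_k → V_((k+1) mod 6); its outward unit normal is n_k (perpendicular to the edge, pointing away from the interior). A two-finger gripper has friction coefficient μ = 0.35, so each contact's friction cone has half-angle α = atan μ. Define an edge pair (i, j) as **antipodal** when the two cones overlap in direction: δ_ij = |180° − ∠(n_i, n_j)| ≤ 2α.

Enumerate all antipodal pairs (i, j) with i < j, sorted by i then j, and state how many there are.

α = atan 0.35 = 19.29°;  2α = 38.58°
n_0 = (+0.4609, -0.8875)
n_1 = (+0.9864, -0.1644)
n_2 = (+0.8285, +0.5600)
n_3 = (-0.0225, +0.9997)
n_4 = (-0.8739, +0.4862)
n_5 = (-0.7504, -0.6610)
  (0,1): δ = 126.91°  ·
  (0,2): δ = 83.39°  ·
  (0,3): δ = 26.15°  ✓
  (0,4): δ = 33.47°  ✓
  (0,5): δ = 103.93°  ·
  (1,2): δ = 136.48°  ·
  (1,3): δ = 79.25°  ·
  (1,4): δ = 19.63°  ✓
  (1,5): δ = 50.84°  ·
  (2,3): δ = 122.77°  ·
  (2,4): δ = 63.14°  ·
  (2,5): δ = 7.32°  ✓
  (3,4): δ = 120.38°  ·
  (3,5): δ = 49.92°  ·
  (4,5): δ = 109.54°  ·
antipodal pairs: 4

count = 4; pairs: (0,3), (0,4), (1,4), (2,5)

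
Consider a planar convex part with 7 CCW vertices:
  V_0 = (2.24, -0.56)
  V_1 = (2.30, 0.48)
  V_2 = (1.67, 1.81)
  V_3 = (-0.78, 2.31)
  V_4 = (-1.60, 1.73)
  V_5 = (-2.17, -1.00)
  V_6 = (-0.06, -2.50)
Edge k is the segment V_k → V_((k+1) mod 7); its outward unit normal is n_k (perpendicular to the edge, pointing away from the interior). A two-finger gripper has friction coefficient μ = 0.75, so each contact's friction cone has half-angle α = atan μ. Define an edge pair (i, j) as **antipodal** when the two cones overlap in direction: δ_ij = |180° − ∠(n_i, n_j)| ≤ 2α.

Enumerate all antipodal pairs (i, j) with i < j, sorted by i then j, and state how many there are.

count = 10; pairs: (0,3), (0,4), (0,5), (1,4), (1,5), (2,5), (2,6), (3,5), (3,6), (4,6)

α = atan 0.75 = 36.87°;  2α = 73.74°
n_0 = (+0.9983, -0.0576)
n_1 = (+0.9037, +0.4281)
n_2 = (+0.2000, +0.9798)
n_3 = (-0.5775, +0.8164)
n_4 = (-0.9789, +0.2044)
n_5 = (-0.5794, -0.8150)
n_6 = (+0.6447, -0.7644)
  (0,1): δ = 151.35°  ·
  (0,2): δ = 98.23°  ·
  (0,3): δ = 51.43°  ✓
  (0,4): δ = 8.49°  ✓
  (0,5): δ = 57.89°  ✓
  (0,6): δ = 133.45°  ·
  (1,2): δ = 126.88°  ·
  (1,3): δ = 80.07°  ·
  (1,4): δ = 37.14°  ✓
  (1,5): δ = 29.24°  ✓
  (1,6): δ = 104.80°  ·
  (2,3): δ = 133.19°  ·
  (2,4): δ = 90.26°  ·
  (2,5): δ = 23.87°  ✓
  (2,6): δ = 51.68°  ✓
  (3,4): δ = 137.07°  ·
  (3,5): δ = 70.68°  ✓
  (3,6): δ = 4.87°  ✓
  (4,5): δ = 113.62°  ·
  (4,6): δ = 38.06°  ✓
  (5,6): δ = 104.44°  ·
antipodal pairs: 10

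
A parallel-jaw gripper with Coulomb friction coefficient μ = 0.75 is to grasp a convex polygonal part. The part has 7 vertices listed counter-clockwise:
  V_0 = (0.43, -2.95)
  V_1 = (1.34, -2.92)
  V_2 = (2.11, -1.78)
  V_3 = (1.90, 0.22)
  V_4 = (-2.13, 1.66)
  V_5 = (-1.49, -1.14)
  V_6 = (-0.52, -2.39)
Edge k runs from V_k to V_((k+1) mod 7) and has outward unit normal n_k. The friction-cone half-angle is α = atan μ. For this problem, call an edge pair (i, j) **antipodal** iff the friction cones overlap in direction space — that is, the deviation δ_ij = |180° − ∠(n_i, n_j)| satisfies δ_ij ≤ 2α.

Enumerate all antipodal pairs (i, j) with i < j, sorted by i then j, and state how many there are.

count = 9; pairs: (0,3), (1,4), (1,5), (2,4), (2,5), (2,6), (3,4), (3,5), (3,6)

α = atan 0.75 = 36.87°;  2α = 73.74°
n_0 = (+0.0329, -0.9995)
n_1 = (+0.8287, -0.5597)
n_2 = (+0.9945, +0.1044)
n_3 = (+0.3365, +0.9417)
n_4 = (-0.9749, -0.2228)
n_5 = (-0.7900, -0.6131)
n_6 = (-0.5078, -0.8615)
  (0,1): δ = 125.92°  ·
  (0,2): δ = 85.89°  ·
  (0,3): δ = 21.55°  ✓
  (0,4): δ = 100.99°  ·
  (0,5): δ = 125.92°  ·
  (0,6): δ = 147.59°  ·
  (1,2): δ = 139.97°  ·
  (1,3): δ = 75.63°  ·
  (1,4): δ = 46.91°  ✓
  (1,5): δ = 71.85°  ✓
  (1,6): δ = 93.52°  ·
  (2,3): δ = 115.66°  ·
  (2,4): δ = 6.88°  ✓
  (2,5): δ = 31.82°  ✓
  (2,6): δ = 53.49°  ✓
  (3,4): δ = 57.46°  ✓
  (3,5): δ = 32.53°  ✓
  (3,6): δ = 10.86°  ✓
  (4,5): δ = 155.06°  ·
  (4,6): δ = 133.39°  ·
  (5,6): δ = 158.33°  ·
antipodal pairs: 9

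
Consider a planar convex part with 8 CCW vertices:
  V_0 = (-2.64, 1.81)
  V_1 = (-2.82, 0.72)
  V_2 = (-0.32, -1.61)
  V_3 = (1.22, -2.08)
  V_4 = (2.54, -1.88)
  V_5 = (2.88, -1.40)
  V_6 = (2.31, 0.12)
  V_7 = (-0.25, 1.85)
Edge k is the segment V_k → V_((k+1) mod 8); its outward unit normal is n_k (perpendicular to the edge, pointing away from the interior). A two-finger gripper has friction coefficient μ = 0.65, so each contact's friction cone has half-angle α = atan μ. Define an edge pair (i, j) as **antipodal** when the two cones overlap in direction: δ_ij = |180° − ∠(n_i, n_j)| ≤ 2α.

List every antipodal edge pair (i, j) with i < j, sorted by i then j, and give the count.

count = 12; pairs: (0,4), (0,5), (0,6), (1,5), (1,6), (1,7), (2,5), (2,6), (2,7), (3,6), (3,7), (4,7)

α = atan 0.65 = 33.02°;  2α = 66.05°
n_0 = (-0.9866, +0.1629)
n_1 = (-0.6818, -0.7315)
n_2 = (-0.2919, -0.9564)
n_3 = (+0.1498, -0.9887)
n_4 = (+0.8160, -0.5780)
n_5 = (+0.9363, +0.3511)
n_6 = (+0.5599, +0.8285)
n_7 = (-0.0167, +0.9999)
  (0,1): δ = 123.61°  ·
  (0,2): δ = 97.59°  ·
  (0,3): δ = 72.01°  ·
  (0,4): δ = 25.93°  ✓
  (0,5): δ = 29.93°  ✓
  (0,6): δ = 65.33°  ✓
  (0,7): δ = 100.34°  ·
  (1,2): δ = 153.99°  ·
  (1,3): δ = 128.40°  ·
  (1,4): δ = 82.33°  ·
  (1,5): δ = 26.46°  ✓
  (1,6): δ = 8.93°  ✓
  (1,7): δ = 43.94°  ✓
  (2,3): δ = 154.41°  ·
  (2,4): δ = 108.34°  ·
  (2,5): δ = 52.47°  ✓
  (2,6): δ = 17.08°  ✓
  (2,7): δ = 17.93°  ✓
  (3,4): δ = 133.93°  ·
  (3,5): δ = 78.06°  ·
  (3,6): δ = 42.67°  ✓
  (3,7): δ = 7.66°  ✓
  (4,5): δ = 124.13°  ·
  (4,6): δ = 88.74°  ·
  (4,7): δ = 53.73°  ✓
  (5,6): δ = 144.61°  ·
  (5,7): δ = 109.60°  ·
  (6,7): δ = 144.99°  ·
antipodal pairs: 12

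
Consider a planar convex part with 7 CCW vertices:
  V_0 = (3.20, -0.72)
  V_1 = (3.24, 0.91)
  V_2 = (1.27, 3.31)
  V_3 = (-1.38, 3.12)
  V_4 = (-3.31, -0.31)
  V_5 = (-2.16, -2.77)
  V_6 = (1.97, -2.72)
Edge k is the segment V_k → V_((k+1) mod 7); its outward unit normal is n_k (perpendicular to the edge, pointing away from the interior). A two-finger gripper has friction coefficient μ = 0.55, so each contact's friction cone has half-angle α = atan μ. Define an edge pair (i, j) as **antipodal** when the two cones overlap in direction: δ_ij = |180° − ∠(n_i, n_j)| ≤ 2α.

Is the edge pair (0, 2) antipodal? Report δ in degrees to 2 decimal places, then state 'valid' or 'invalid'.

δ = 84.49°, invalid

α = atan 0.55 = 28.81°;  2α = 57.62°
edge 0: e_0 = (+0.04, +1.63);  n_0 = (+0.9997, -0.0245)
edge 2: e_2 = (-2.65, -0.19);  n_2 = (-0.0715, +0.9974)
∠(n_0, n_2) = 95.51°
δ = |180° − 95.51°| = 84.49°
84.49° > 2α = 57.62°  →  invalid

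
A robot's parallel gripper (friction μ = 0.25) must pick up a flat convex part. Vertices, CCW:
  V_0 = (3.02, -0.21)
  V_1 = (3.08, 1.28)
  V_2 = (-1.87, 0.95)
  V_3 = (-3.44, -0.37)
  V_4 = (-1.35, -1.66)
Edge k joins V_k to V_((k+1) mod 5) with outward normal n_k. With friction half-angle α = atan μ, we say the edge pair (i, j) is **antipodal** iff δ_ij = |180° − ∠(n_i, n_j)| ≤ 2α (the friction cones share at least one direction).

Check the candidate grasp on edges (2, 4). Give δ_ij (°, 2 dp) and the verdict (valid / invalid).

δ = 21.70°, valid

α = atan 0.25 = 14.04°;  2α = 28.07°
edge 2: e_2 = (-1.57, -1.32);  n_2 = (-0.6435, +0.7654)
edge 4: e_4 = (+4.37, +1.45);  n_4 = (+0.3149, -0.9491)
∠(n_2, n_4) = 158.30°
δ = |180° − 158.30°| = 21.70°
21.70° ≤ 2α = 28.07°  →  valid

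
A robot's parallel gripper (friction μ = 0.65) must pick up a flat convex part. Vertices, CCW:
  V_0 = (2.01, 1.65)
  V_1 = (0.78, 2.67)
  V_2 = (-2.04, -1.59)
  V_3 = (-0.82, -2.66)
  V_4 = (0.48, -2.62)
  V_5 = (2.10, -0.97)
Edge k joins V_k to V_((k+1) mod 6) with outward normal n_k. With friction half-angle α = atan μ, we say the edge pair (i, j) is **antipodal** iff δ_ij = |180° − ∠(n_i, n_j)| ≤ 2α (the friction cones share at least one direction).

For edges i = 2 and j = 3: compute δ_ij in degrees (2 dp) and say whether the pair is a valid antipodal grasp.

α = atan 0.65 = 33.02°;  2α = 66.05°
edge 2: e_2 = (+1.22, -1.07);  n_2 = (-0.6594, -0.7518)
edge 3: e_3 = (+1.30, +0.04);  n_3 = (+0.0308, -0.9995)
∠(n_2, n_3) = 43.01°
δ = |180° − 43.01°| = 136.99°
136.99° > 2α = 66.05°  →  invalid

δ = 136.99°, invalid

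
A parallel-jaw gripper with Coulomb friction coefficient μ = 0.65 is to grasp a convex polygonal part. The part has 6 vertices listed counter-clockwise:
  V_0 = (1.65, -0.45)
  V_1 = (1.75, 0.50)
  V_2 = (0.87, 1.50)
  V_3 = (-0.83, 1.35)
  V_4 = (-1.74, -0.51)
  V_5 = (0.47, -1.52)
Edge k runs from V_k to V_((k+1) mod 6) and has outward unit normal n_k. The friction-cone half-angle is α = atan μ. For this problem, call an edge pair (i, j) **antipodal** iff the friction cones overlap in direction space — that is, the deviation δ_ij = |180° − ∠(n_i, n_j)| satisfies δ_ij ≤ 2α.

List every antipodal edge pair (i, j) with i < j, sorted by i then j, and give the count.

α = atan 0.65 = 33.02°;  2α = 66.05°
n_0 = (+0.9945, -0.1047)
n_1 = (+0.7507, +0.6606)
n_2 = (-0.0879, +0.9961)
n_3 = (-0.8983, +0.4395)
n_4 = (-0.4157, -0.9095)
n_5 = (+0.6717, -0.7408)
  (0,1): δ = 132.64°  ·
  (0,2): δ = 78.95°  ·
  (0,3): δ = 20.06°  ✓
  (0,4): δ = 71.45°  ·
  (0,5): δ = 138.21°  ·
  (1,2): δ = 126.31°  ·
  (1,3): δ = 67.42°  ·
  (1,4): δ = 24.09°  ✓
  (1,5): δ = 90.85°  ·
  (2,3): δ = 121.11°  ·
  (2,4): δ = 29.60°  ✓
  (2,5): δ = 37.16°  ✓
  (3,4): δ = 88.49°  ·
  (3,5): δ = 21.73°  ✓
  (4,5): δ = 113.24°  ·
antipodal pairs: 5

count = 5; pairs: (0,3), (1,4), (2,4), (2,5), (3,5)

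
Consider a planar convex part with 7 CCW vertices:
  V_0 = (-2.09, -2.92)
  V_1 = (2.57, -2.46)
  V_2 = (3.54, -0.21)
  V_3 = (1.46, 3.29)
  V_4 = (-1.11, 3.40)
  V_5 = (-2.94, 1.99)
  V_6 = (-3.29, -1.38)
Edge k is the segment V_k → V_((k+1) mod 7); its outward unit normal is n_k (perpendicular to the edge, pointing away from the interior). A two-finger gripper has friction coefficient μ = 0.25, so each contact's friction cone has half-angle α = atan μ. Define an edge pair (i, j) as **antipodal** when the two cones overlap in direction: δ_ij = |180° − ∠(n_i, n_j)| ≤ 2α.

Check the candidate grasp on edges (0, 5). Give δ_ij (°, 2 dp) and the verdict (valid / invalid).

δ = 78.43°, invalid

α = atan 0.25 = 14.04°;  2α = 28.07°
edge 0: e_0 = (+4.66, +0.46);  n_0 = (+0.0982, -0.9952)
edge 5: e_5 = (-0.35, -3.37);  n_5 = (-0.9947, +0.1033)
∠(n_0, n_5) = 101.57°
δ = |180° − 101.57°| = 78.43°
78.43° > 2α = 28.07°  →  invalid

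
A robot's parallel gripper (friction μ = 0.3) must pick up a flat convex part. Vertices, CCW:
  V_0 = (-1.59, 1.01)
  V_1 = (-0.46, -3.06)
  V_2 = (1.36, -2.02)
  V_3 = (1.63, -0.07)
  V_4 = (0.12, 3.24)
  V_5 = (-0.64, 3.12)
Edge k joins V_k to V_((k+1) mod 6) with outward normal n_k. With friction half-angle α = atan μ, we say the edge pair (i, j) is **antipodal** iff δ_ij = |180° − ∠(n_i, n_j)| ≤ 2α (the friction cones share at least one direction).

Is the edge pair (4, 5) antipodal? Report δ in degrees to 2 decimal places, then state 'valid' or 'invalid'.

α = atan 0.3 = 16.70°;  2α = 33.40°
edge 4: e_4 = (-0.76, -0.12);  n_4 = (-0.1560, +0.9878)
edge 5: e_5 = (-0.95, -2.11);  n_5 = (-0.9118, +0.4105)
∠(n_4, n_5) = 56.79°
δ = |180° − 56.79°| = 123.21°
123.21° > 2α = 33.40°  →  invalid

δ = 123.21°, invalid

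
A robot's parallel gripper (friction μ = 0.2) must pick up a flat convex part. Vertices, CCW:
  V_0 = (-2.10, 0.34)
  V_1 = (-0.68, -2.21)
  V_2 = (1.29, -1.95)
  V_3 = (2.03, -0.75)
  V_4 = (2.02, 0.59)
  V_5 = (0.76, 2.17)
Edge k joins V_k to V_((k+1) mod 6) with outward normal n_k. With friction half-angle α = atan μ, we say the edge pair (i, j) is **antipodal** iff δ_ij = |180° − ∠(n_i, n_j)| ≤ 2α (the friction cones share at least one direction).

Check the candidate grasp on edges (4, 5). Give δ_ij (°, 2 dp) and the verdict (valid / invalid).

δ = 95.96°, invalid

α = atan 0.2 = 11.31°;  2α = 22.62°
edge 4: e_4 = (-1.26, +1.58);  n_4 = (+0.7818, +0.6235)
edge 5: e_5 = (-2.86, -1.83);  n_5 = (-0.5390, +0.8423)
∠(n_4, n_5) = 84.04°
δ = |180° − 84.04°| = 95.96°
95.96° > 2α = 22.62°  →  invalid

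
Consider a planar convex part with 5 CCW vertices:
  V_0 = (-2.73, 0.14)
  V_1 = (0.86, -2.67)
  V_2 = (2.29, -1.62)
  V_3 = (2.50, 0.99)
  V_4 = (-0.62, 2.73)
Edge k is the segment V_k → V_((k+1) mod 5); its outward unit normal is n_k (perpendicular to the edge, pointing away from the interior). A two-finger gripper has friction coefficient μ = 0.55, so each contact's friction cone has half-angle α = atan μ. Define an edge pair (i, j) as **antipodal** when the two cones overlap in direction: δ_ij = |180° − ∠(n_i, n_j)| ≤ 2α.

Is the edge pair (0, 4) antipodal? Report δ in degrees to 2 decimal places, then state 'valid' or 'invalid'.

α = atan 0.55 = 28.81°;  2α = 57.62°
edge 0: e_0 = (+3.59, -2.81);  n_0 = (-0.6164, -0.7875)
edge 4: e_4 = (-2.11, -2.59);  n_4 = (-0.7753, +0.6316)
∠(n_0, n_4) = 91.12°
δ = |180° − 91.12°| = 88.88°
88.88° > 2α = 57.62°  →  invalid

δ = 88.88°, invalid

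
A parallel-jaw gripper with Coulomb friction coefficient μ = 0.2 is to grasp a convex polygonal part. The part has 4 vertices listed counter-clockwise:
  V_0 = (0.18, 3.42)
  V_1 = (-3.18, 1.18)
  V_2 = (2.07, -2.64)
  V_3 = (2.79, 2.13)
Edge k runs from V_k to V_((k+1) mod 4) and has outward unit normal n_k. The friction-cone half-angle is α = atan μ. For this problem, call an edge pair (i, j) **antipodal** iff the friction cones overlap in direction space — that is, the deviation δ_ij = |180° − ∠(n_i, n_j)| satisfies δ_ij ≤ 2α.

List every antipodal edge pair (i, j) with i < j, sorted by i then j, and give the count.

count = 1; pairs: (1,3)

α = atan 0.2 = 11.31°;  2α = 22.62°
n_0 = (-0.5547, +0.8321)
n_1 = (-0.5884, -0.8086)
n_2 = (+0.9888, -0.1493)
n_3 = (+0.4431, +0.8965)
  (0,1): δ = 69.73°  ·
  (0,2): δ = 47.73°  ·
  (0,3): δ = 120.01°  ·
  (1,2): δ = 62.54°  ·
  (1,3): δ = 9.74°  ✓
  (2,3): δ = 107.72°  ·
antipodal pairs: 1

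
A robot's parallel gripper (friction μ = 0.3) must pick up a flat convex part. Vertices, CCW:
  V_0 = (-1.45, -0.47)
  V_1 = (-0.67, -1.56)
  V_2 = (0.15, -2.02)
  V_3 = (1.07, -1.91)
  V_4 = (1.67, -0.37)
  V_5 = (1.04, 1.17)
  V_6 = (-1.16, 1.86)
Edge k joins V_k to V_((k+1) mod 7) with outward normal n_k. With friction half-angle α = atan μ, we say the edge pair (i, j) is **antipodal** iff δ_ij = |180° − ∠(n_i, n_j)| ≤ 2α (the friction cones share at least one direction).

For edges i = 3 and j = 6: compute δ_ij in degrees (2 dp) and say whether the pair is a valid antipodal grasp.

α = atan 0.3 = 16.70°;  2α = 33.40°
edge 3: e_3 = (+0.60, +1.54);  n_3 = (+0.9318, -0.3630)
edge 6: e_6 = (-0.29, -2.33);  n_6 = (-0.9923, +0.1235)
∠(n_3, n_6) = 165.81°
δ = |180° − 165.81°| = 14.19°
14.19° ≤ 2α = 33.40°  →  valid

δ = 14.19°, valid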